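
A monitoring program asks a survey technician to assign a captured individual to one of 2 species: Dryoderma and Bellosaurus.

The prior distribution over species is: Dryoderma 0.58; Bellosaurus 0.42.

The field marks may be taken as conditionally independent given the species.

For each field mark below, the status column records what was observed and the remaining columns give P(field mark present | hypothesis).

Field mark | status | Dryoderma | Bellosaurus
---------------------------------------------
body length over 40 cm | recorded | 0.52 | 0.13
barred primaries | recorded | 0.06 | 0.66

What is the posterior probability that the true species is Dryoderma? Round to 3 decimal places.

0.334

For each hypothesis, the unnormalized posterior weight is prior × product of the field mark likelihoods:
  Dryoderma: 0.58 × 0.52 × 0.06 = 0.018096
  Bellosaurus: 0.42 × 0.13 × 0.66 = 0.036036
Marginal likelihood of the evidence = 0.054132.
P(Dryoderma | evidence) = 0.018096 / 0.054132 ≈ 0.334.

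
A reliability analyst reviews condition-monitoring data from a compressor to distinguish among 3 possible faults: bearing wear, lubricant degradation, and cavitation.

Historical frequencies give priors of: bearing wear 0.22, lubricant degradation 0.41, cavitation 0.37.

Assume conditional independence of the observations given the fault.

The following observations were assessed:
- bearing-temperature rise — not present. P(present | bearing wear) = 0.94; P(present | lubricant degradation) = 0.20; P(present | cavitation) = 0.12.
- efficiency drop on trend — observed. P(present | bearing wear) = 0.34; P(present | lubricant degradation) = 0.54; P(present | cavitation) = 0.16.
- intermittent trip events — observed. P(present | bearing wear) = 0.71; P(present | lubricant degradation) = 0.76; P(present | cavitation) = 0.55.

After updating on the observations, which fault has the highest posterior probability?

lubricant degradation

By Bayes' rule with conditional independence, the unnormalized weight for each hypothesis is prior × ∏ likelihoods (using 1 − P(present | H) for each absent observation):
  bearing wear: 0.22 × (1 − 0.94) × 0.34 × 0.71 = 0.0031865
  lubricant degradation: 0.41 × (1 − 0.20) × 0.54 × 0.76 = 0.13461
  cavitation: 0.37 × (1 − 0.12) × 0.16 × 0.55 = 0.028653
Normalizing constant Z = 0.0031865 + 0.13461 + 0.028653 = 0.16645.
P(bearing wear | evidence) ≈ 0.0031865 / 0.16645 ≈ 0.019
P(lubricant degradation | evidence) ≈ 0.13461 / 0.16645 ≈ 0.809
P(cavitation | evidence) ≈ 0.028653 / 0.16645 ≈ 0.172
The largest is 0.809, so lubricant degradation is most probable.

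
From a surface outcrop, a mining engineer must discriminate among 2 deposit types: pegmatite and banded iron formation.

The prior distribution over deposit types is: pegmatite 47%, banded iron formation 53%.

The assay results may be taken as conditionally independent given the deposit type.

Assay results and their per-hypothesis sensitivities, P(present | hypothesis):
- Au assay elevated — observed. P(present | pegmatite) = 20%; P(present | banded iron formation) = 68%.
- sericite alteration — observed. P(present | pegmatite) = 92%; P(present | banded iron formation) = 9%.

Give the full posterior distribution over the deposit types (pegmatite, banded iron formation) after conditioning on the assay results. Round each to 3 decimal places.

0.727, 0.273

Multiply each prior by the joint likelihood of the assay result pattern:
  pegmatite: 0.47 × 0.20 × 0.92 = 0.08648
  banded iron formation: 0.53 × 0.68 × 0.09 = 0.032436
The unnormalized weights sum to 0.11892.
P(pegmatite | evidence) = 0.08648 / 0.11892 ≈ 0.727
P(banded iron formation | evidence) = 0.032436 / 0.11892 ≈ 0.273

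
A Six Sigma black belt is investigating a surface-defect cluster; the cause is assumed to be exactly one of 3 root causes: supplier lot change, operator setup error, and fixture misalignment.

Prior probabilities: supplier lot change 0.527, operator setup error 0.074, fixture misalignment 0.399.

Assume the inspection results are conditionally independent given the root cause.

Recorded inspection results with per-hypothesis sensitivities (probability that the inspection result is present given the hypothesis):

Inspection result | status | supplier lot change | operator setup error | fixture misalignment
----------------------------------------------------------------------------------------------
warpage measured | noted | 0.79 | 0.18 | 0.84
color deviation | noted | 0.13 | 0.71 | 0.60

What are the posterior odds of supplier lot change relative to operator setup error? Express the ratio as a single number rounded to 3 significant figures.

Unnormalized posterior weight (prior times the inspection result likelihoods) for each of the two hypotheses:
  supplier lot change: 0.527 × 0.79 × 0.13 = 0.054123
  operator setup error: 0.074 × 0.18 × 0.71 = 0.0094572
Odds(supplier lot change : operator setup error) = 0.054123 / 0.0094572 ≈ 5.72.

5.72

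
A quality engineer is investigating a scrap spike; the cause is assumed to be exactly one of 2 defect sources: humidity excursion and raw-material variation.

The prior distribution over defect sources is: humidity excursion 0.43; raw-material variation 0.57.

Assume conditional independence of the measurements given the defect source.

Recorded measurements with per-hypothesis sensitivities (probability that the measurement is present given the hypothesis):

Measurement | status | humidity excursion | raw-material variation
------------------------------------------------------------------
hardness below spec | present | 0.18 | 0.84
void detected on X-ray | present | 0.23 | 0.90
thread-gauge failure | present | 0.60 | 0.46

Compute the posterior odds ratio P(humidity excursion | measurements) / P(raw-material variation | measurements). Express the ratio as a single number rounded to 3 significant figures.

Unnormalized posterior weight (prior times the measurement likelihoods) for each of the two hypotheses:
  humidity excursion: 0.43 × 0.18 × 0.23 × 0.60 = 0.010681
  raw-material variation: 0.57 × 0.84 × 0.90 × 0.46 = 0.19822
Posterior odds = 0.010681 / 0.19822 ≈ 0.0539.

0.0539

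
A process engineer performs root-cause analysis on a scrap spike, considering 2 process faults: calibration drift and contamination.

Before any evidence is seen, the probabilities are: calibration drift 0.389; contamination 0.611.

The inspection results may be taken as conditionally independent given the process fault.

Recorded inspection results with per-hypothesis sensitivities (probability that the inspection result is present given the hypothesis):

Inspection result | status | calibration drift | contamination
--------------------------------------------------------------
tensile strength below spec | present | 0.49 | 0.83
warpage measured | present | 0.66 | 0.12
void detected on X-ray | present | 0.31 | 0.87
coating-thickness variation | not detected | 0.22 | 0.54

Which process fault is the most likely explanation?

Multiply each prior by the joint likelihood of the inspection result pattern (using 1 − P(present | H) for each absent inspection result):
  calibration drift: 0.389 × 0.49 × 0.66 × 0.31 × (1 − 0.22) = 0.030419
  contamination: 0.611 × 0.83 × 0.12 × 0.87 × (1 − 0.54) = 0.024354
The unnormalized weights sum to 0.054773.
P(calibration drift | evidence) ≈ 0.030419 / 0.054773 ≈ 0.555
P(contamination | evidence) ≈ 0.024354 / 0.054773 ≈ 0.445
The largest is 0.555, so calibration drift is most probable.

calibration drift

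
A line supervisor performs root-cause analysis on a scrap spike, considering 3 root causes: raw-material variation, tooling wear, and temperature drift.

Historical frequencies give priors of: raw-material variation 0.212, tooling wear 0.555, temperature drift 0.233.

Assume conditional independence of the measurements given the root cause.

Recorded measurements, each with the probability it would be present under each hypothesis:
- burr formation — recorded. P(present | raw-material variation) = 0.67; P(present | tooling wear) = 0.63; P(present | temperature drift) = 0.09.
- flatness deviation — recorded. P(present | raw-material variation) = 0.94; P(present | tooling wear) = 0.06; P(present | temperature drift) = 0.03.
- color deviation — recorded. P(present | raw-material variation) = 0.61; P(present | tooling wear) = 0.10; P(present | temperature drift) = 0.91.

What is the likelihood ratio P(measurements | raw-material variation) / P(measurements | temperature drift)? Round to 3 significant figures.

Take the product of per-measurement likelihoods under each hypothesis, then divide.
  raw-material variation: 0.67 × 0.94 × 0.61 = 0.38418
  temperature drift: 0.09 × 0.03 × 0.91 = 0.002457
Bayes factor = 0.38418 / 0.002457 ≈ 156

156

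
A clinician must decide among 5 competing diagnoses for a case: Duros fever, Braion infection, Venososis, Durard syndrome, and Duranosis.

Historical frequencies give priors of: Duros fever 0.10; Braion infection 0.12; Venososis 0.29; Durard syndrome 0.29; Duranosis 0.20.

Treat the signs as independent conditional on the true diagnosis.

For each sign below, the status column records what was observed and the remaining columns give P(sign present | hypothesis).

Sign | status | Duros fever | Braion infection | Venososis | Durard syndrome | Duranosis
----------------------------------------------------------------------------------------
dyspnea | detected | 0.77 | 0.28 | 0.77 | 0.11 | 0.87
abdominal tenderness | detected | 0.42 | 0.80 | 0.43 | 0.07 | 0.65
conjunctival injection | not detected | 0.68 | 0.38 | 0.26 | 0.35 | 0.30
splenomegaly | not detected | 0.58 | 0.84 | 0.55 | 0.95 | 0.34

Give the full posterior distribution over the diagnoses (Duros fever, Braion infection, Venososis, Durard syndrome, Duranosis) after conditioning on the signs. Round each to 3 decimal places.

For each hypothesis, the unnormalized posterior weight is prior × product of the sign likelihoods (using 1 − P(present | H) for each absent sign):
  Duros fever: 0.10 × 0.77 × 0.42 × (1 − 0.68) × (1 − 0.58) = 0.0043465
  Braion infection: 0.12 × 0.28 × 0.80 × (1 − 0.38) × (1 − 0.84) = 0.0026665
  Venososis: 0.29 × 0.77 × 0.43 × (1 − 0.26) × (1 − 0.55) = 0.031974
  Durard syndrome: 0.29 × 0.11 × 0.07 × (1 − 0.35) × (1 − 0.95) = 7.2573e-05
  Duranosis: 0.20 × 0.87 × 0.65 × (1 − 0.30) × (1 − 0.34) = 0.052252
The unnormalized weights sum to 0.091312.
P(Duros fever | evidence) = 0.0043465 / 0.091312 ≈ 0.048
P(Braion infection | evidence) = 0.0026665 / 0.091312 ≈ 0.029
P(Venososis | evidence) = 0.031974 / 0.091312 ≈ 0.350
P(Durard syndrome | evidence) = 7.2573e-05 / 0.091312 ≈ 0.001
P(Duranosis | evidence) = 0.052252 / 0.091312 ≈ 0.572

0.048, 0.029, 0.350, 0.001, 0.572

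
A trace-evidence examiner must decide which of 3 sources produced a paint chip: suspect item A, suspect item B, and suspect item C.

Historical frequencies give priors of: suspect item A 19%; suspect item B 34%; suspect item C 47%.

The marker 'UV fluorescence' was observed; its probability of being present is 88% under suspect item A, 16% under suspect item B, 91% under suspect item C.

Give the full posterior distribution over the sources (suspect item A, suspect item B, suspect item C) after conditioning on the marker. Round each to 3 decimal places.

0.258, 0.084, 0.659

Multiply each prior by the likelihood of the marker:
  suspect item A: 0.19 × 0.88 = 0.1672
  suspect item B: 0.34 × 0.16 = 0.0544
  suspect item C: 0.47 × 0.91 = 0.4277
The unnormalized weights sum to 0.6493.
P(suspect item A | evidence) = 0.1672 / 0.6493 ≈ 0.258
P(suspect item B | evidence) = 0.0544 / 0.6493 ≈ 0.084
P(suspect item C | evidence) = 0.4277 / 0.6493 ≈ 0.659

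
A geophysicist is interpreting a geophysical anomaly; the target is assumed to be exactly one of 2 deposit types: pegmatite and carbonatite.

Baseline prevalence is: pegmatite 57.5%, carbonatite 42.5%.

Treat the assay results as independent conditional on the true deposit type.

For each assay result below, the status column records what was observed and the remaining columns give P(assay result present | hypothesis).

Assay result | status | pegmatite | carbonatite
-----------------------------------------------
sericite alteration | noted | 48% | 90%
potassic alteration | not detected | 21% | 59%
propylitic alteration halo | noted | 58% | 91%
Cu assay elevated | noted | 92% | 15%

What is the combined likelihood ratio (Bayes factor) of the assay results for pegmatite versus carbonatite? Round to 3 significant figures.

4.02

The Bayes factor is the ratio of the joint likelihoods of the assay result pattern under the two hypotheses (using 1 − P(present | H) for each absent assay result).
  pegmatite: 0.48 × (1 − 0.21) × 0.58 × 0.92 = 0.20234
  carbonatite: 0.90 × (1 − 0.59) × 0.91 × 0.15 = 0.050369
Bayes factor = 0.20234 / 0.050369 ≈ 4.02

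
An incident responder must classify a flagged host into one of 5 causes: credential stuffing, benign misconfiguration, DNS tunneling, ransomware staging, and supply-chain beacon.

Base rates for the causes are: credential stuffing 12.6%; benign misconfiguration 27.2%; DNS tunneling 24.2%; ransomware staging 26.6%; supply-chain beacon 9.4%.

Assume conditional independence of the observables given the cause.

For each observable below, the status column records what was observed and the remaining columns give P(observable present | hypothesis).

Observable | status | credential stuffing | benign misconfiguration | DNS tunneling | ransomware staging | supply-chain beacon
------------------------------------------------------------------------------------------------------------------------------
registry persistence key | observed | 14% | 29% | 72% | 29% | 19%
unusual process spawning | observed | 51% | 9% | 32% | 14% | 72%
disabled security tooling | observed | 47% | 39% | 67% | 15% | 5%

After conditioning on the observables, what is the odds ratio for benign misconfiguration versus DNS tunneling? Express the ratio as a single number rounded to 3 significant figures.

0.0741

Posterior odds equal prior odds times the likelihood ratio; only the two competing hypotheses matter.
  benign misconfiguration: 0.272 × 0.29 × 0.09 × 0.39 = 0.0027687
  DNS tunneling: 0.242 × 0.72 × 0.32 × 0.67 = 0.037357
Posterior odds = 0.0027687 / 0.037357 ≈ 0.0741.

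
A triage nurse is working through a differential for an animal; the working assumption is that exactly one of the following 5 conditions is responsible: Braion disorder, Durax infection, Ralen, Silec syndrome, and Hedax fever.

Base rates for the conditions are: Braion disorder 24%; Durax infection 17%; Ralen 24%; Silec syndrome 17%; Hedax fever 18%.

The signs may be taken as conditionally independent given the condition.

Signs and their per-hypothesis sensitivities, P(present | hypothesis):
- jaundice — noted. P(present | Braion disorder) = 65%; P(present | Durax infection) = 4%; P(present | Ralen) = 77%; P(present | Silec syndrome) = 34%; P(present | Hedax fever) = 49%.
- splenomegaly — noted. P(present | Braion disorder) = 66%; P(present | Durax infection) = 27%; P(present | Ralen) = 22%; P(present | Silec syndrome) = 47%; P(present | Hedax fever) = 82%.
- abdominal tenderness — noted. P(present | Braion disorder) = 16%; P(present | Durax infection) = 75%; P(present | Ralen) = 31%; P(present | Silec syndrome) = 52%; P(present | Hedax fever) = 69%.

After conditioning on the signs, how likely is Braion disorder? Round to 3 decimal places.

For each hypothesis, the unnormalized posterior weight is prior × product of the sign likelihoods:
  Braion disorder: 0.24 × 0.65 × 0.66 × 0.16 = 0.016474
  Durax infection: 0.17 × 0.04 × 0.27 × 0.75 = 0.001377
  Ralen: 0.24 × 0.77 × 0.22 × 0.31 = 0.012603
  Silec syndrome: 0.17 × 0.34 × 0.47 × 0.52 = 0.014126
  Hedax fever: 0.18 × 0.49 × 0.82 × 0.69 = 0.049904
Normalizing constant Z = 0.016474 + 0.001377 + 0.012603 + 0.014126 + 0.049904 = 0.094484.
P(Braion disorder | evidence) = 0.016474 / 0.094484 ≈ 0.174.

0.174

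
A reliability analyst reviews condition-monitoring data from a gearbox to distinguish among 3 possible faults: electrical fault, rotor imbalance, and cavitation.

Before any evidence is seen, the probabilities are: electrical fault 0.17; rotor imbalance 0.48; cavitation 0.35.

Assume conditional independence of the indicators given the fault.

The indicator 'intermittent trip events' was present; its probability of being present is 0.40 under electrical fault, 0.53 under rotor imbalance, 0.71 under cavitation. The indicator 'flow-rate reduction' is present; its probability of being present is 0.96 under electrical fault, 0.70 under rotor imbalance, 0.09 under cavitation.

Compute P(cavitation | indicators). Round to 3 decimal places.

By Bayes' rule with conditional independence, the unnormalized weight for each hypothesis is prior × ∏ likelihoods:
  electrical fault: 0.17 × 0.40 × 0.96 = 0.06528
  rotor imbalance: 0.48 × 0.53 × 0.70 = 0.17808
  cavitation: 0.35 × 0.71 × 0.09 = 0.022365
The unnormalized weights sum to 0.26572.
P(cavitation | evidence) = 0.022365 / 0.26572 ≈ 0.084.

0.084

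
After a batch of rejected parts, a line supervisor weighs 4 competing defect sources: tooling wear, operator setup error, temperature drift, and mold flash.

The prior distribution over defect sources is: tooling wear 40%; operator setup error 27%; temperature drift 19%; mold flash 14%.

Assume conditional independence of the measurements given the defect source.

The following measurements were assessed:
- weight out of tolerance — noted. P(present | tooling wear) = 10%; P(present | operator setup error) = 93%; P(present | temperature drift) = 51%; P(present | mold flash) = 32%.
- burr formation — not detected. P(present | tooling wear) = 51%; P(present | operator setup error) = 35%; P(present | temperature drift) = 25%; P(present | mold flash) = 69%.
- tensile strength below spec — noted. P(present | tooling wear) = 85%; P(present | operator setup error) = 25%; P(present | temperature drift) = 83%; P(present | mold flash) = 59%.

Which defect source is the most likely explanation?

temperature drift

For each hypothesis, the unnormalized posterior weight is prior × product of the measurement likelihoods (using 1 − P(present | H) for each absent measurement):
  tooling wear: 0.40 × 0.10 × (1 − 0.51) × 0.85 = 0.01666
  operator setup error: 0.27 × 0.93 × (1 − 0.35) × 0.25 = 0.040804
  temperature drift: 0.19 × 0.51 × (1 − 0.25) × 0.83 = 0.06032
  mold flash: 0.14 × 0.32 × (1 − 0.69) × 0.59 = 0.0081939
Marginal likelihood of the evidence = 0.12598.
P(tooling wear | evidence) ≈ 0.01666 / 0.12598 ≈ 0.132
P(operator setup error | evidence) ≈ 0.040804 / 0.12598 ≈ 0.324
P(temperature drift | evidence) ≈ 0.06032 / 0.12598 ≈ 0.479
P(mold flash | evidence) ≈ 0.0081939 / 0.12598 ≈ 0.065
The largest is 0.479, so temperature drift is most probable.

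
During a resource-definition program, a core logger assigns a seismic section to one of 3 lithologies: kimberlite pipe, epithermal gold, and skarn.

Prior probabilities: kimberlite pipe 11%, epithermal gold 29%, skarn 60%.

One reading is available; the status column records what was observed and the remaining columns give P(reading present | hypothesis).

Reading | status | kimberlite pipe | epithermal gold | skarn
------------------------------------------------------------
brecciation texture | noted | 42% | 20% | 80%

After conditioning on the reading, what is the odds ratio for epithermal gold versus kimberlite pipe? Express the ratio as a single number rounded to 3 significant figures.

1.26

Posterior odds equal prior odds times the likelihood ratio; only the two competing hypotheses matter.
  epithermal gold: 0.29 × 0.20 = 0.058
  kimberlite pipe: 0.11 × 0.42 = 0.0462
Posterior odds = 0.058 / 0.0462 ≈ 1.26.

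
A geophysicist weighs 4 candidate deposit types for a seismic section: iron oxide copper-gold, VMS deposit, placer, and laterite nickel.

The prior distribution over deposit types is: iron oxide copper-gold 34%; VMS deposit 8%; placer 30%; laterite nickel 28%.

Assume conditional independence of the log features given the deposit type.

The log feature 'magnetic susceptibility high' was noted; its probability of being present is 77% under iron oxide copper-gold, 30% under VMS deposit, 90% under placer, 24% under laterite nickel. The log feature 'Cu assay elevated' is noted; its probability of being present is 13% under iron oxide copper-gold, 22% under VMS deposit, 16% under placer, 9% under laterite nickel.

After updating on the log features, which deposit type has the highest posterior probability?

By Bayes' rule with conditional independence, the unnormalized weight for each hypothesis is prior × ∏ likelihoods:
  iron oxide copper-gold: 0.34 × 0.77 × 0.13 = 0.034034
  VMS deposit: 0.08 × 0.30 × 0.22 = 0.00528
  placer: 0.30 × 0.90 × 0.16 = 0.0432
  laterite nickel: 0.28 × 0.24 × 0.09 = 0.006048
The unnormalized weights sum to 0.088562.
P(iron oxide copper-gold | evidence) ≈ 0.034034 / 0.088562 ≈ 0.384
P(VMS deposit | evidence) ≈ 0.00528 / 0.088562 ≈ 0.060
P(placer | evidence) ≈ 0.0432 / 0.088562 ≈ 0.488
P(laterite nickel | evidence) ≈ 0.006048 / 0.088562 ≈ 0.068
The largest is 0.488, so placer is most probable.

placer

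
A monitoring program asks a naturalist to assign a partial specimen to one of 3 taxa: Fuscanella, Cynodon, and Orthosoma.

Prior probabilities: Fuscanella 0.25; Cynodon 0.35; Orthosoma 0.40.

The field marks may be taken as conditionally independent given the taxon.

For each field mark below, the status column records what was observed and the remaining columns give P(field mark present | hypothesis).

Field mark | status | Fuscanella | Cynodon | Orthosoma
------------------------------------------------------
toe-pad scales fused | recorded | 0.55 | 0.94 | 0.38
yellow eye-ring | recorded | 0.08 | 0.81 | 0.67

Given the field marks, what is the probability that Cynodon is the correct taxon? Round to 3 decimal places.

0.703

Multiply each prior by the joint likelihood of the field mark pattern:
  Fuscanella: 0.25 × 0.55 × 0.08 = 0.011
  Cynodon: 0.35 × 0.94 × 0.81 = 0.26649
  Orthosoma: 0.40 × 0.38 × 0.67 = 0.10184
Normalizing constant Z = 0.011 + 0.26649 + 0.10184 = 0.37933.
P(Cynodon | evidence) = 0.26649 / 0.37933 ≈ 0.703.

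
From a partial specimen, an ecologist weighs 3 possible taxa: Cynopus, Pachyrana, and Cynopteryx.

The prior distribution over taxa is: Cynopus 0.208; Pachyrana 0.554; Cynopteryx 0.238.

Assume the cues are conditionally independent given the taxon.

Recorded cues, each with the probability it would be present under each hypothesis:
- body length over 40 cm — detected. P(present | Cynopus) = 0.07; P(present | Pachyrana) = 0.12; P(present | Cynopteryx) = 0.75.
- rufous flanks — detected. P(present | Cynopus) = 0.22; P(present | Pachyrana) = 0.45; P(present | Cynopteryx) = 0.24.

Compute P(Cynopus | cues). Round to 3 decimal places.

Multiply each prior by the joint likelihood of the cue pattern:
  Cynopus: 0.208 × 0.07 × 0.22 = 0.0032032
  Pachyrana: 0.554 × 0.12 × 0.45 = 0.029916
  Cynopteryx: 0.238 × 0.75 × 0.24 = 0.04284
Normalizing constant Z = 0.0032032 + 0.029916 + 0.04284 = 0.075959.
P(Cynopus | evidence) = 0.0032032 / 0.075959 ≈ 0.042.

0.042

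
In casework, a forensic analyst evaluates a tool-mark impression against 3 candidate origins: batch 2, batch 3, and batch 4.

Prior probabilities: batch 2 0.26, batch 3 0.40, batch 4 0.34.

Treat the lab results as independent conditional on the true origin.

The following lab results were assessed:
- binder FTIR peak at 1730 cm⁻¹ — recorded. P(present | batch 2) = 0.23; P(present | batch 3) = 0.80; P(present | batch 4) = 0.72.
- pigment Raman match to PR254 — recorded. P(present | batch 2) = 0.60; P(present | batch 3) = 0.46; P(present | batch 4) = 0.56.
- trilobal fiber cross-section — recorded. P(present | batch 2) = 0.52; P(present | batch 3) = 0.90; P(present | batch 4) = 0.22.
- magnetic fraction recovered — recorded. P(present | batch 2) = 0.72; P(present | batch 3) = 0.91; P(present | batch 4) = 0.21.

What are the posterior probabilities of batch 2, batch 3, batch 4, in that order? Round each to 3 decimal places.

0.096, 0.859, 0.045

For each hypothesis, the unnormalized posterior weight is prior × product of the lab result likelihoods:
  batch 2: 0.26 × 0.23 × 0.60 × 0.52 × 0.72 = 0.013433
  batch 3: 0.40 × 0.80 × 0.46 × 0.90 × 0.91 = 0.12056
  batch 4: 0.34 × 0.72 × 0.56 × 0.22 × 0.21 = 0.0063335
Marginal likelihood of the evidence = 0.14032.
P(batch 2 | evidence) = 0.013433 / 0.14032 ≈ 0.096
P(batch 3 | evidence) = 0.12056 / 0.14032 ≈ 0.859
P(batch 4 | evidence) = 0.0063335 / 0.14032 ≈ 0.045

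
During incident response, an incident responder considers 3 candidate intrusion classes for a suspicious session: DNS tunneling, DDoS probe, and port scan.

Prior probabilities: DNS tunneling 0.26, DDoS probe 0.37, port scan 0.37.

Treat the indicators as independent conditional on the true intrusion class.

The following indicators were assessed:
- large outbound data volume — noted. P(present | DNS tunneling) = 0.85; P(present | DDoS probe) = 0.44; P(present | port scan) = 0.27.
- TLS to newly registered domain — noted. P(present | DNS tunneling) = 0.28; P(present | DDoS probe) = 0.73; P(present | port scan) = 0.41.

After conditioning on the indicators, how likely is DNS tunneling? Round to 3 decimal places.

0.279

For each hypothesis, the unnormalized posterior weight is prior × product of the indicator likelihoods:
  DNS tunneling: 0.26 × 0.85 × 0.28 = 0.06188
  DDoS probe: 0.37 × 0.44 × 0.73 = 0.11884
  port scan: 0.37 × 0.27 × 0.41 = 0.040959
The unnormalized weights sum to 0.22168.
P(DNS tunneling | evidence) = 0.06188 / 0.22168 ≈ 0.279.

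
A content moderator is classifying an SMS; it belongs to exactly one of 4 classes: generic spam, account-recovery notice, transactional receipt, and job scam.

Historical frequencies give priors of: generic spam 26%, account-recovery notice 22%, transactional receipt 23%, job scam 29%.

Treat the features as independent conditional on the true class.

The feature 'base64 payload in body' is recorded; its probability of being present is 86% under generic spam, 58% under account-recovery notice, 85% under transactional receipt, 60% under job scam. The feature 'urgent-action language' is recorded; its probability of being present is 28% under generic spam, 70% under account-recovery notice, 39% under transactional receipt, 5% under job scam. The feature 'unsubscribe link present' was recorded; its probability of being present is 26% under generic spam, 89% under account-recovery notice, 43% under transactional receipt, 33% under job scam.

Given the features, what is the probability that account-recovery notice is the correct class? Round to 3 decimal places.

0.605

Multiply each prior by the joint likelihood of the feature pattern:
  generic spam: 0.26 × 0.86 × 0.28 × 0.26 = 0.016278
  account-recovery notice: 0.22 × 0.58 × 0.70 × 0.89 = 0.079495
  transactional receipt: 0.23 × 0.85 × 0.39 × 0.43 = 0.032785
  job scam: 0.29 × 0.60 × 0.05 × 0.33 = 0.002871
Marginal likelihood of the evidence = 0.13143.
P(account-recovery notice | evidence) = 0.079495 / 0.13143 ≈ 0.605.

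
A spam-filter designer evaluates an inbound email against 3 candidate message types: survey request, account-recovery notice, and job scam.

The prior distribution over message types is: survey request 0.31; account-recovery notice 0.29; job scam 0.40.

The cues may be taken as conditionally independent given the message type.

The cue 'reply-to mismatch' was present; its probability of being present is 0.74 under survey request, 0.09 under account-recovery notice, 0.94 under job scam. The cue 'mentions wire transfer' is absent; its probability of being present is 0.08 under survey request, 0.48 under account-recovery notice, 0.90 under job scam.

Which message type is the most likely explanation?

survey request

By Bayes' rule with conditional independence, the unnormalized weight for each hypothesis is prior × ∏ likelihoods (using 1 − P(present | H) for each absent cue):
  survey request: 0.31 × 0.74 × (1 − 0.08) = 0.21105
  account-recovery notice: 0.29 × 0.09 × (1 − 0.48) = 0.013572
  job scam: 0.40 × 0.94 × (1 − 0.90) = 0.0376
The unnormalized weights sum to 0.26222.
P(survey request | evidence) ≈ 0.21105 / 0.26222 ≈ 0.805
P(account-recovery notice | evidence) ≈ 0.013572 / 0.26222 ≈ 0.052
P(job scam | evidence) ≈ 0.0376 / 0.26222 ≈ 0.143
The largest is 0.805, so survey request is most probable.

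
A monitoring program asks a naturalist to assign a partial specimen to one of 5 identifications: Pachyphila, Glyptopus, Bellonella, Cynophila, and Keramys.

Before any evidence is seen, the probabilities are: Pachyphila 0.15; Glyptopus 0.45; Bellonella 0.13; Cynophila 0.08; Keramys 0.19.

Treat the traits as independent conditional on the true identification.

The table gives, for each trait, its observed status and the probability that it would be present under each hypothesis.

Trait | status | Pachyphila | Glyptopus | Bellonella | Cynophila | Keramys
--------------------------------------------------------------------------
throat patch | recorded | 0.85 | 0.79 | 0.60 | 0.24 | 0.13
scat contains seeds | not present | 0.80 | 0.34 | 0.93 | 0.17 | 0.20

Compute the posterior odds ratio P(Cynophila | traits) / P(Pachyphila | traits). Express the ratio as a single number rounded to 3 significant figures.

0.625

Posterior odds equal prior odds times the likelihood ratio; only the two competing hypotheses matter (using 1 − P(present | H) for each absent trait).
  Cynophila: 0.08 × 0.24 × (1 − 0.17) = 0.015936
  Pachyphila: 0.15 × 0.85 × (1 − 0.80) = 0.0255
Posterior odds = 0.015936 / 0.0255 ≈ 0.625.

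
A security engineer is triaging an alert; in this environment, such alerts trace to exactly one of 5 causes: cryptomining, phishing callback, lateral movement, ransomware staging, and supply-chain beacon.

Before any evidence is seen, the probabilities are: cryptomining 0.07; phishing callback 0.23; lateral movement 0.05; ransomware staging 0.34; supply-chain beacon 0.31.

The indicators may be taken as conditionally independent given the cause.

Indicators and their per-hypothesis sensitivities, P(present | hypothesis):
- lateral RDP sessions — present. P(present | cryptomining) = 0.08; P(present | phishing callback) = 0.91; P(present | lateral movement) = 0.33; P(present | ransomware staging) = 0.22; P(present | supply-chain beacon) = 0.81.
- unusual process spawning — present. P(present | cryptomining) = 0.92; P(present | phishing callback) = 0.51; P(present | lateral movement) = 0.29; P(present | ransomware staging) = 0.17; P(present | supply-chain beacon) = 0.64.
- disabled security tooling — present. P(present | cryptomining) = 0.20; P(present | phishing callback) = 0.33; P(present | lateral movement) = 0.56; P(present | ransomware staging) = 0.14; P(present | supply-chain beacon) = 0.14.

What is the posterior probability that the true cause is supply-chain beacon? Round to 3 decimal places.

Multiply each prior by the joint likelihood of the indicator pattern:
  cryptomining: 0.07 × 0.08 × 0.92 × 0.20 = 0.0010304
  phishing callback: 0.23 × 0.91 × 0.51 × 0.33 = 0.035225
  lateral movement: 0.05 × 0.33 × 0.29 × 0.56 = 0.0026796
  ransomware staging: 0.34 × 0.22 × 0.17 × 0.14 = 0.0017802
  supply-chain beacon: 0.31 × 0.81 × 0.64 × 0.14 = 0.022499
The unnormalized weights sum to 0.063214.
P(supply-chain beacon | evidence) = 0.022499 / 0.063214 ≈ 0.356.

0.356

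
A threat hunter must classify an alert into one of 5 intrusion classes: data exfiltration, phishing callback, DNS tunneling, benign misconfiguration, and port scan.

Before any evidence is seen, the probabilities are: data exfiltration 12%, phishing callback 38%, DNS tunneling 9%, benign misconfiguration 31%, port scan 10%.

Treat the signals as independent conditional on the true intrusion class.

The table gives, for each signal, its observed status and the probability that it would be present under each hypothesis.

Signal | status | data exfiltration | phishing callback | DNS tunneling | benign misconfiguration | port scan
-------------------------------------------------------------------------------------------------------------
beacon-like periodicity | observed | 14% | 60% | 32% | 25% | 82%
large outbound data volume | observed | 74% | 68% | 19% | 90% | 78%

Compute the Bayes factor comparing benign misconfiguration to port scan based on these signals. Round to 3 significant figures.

Joint likelihood of the signal pattern under each hypothesis:
  benign misconfiguration: 0.25 × 0.90 = 0.225
  port scan: 0.82 × 0.78 = 0.6396
Bayes factor = 0.225 / 0.6396 ≈ 0.352

0.352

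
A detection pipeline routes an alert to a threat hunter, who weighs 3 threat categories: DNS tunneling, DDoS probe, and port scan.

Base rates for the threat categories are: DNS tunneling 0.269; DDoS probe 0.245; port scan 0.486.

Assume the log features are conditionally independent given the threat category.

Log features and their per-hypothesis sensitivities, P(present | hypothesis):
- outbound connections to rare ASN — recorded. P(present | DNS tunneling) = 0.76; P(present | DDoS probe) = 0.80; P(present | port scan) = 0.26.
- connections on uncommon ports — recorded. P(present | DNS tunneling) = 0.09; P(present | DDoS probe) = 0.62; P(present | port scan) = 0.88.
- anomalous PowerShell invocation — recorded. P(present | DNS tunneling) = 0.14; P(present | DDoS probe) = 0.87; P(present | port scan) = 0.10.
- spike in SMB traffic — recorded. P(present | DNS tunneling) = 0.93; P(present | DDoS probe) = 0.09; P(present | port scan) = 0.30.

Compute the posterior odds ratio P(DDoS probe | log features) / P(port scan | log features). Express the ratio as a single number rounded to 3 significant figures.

2.85

Unnormalized posterior weight (prior times the log feature likelihoods) for each of the two hypotheses:
  DDoS probe: 0.245 × 0.80 × 0.62 × 0.87 × 0.09 = 0.009515
  port scan: 0.486 × 0.26 × 0.88 × 0.10 × 0.30 = 0.0033359
Odds(DDoS probe : port scan) = 0.009515 / 0.0033359 ≈ 2.85.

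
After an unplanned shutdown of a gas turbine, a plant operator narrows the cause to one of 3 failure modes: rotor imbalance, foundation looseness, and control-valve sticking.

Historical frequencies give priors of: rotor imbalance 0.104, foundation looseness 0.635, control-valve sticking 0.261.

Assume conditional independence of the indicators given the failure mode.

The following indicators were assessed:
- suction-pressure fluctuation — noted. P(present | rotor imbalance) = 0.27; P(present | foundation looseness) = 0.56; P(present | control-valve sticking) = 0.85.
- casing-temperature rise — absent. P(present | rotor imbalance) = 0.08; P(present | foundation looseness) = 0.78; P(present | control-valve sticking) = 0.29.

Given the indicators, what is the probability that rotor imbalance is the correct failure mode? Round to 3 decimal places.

0.099

For each hypothesis, the unnormalized posterior weight is prior × product of the indicator likelihoods (using 1 − P(present | H) for each absent indicator):
  rotor imbalance: 0.104 × 0.27 × (1 − 0.08) = 0.025834
  foundation looseness: 0.635 × 0.56 × (1 − 0.78) = 0.078232
  control-valve sticking: 0.261 × 0.85 × (1 − 0.29) = 0.15751
Normalizing constant Z = 0.025834 + 0.078232 + 0.15751 = 0.26158.
P(rotor imbalance | evidence) = 0.025834 / 0.26158 ≈ 0.099.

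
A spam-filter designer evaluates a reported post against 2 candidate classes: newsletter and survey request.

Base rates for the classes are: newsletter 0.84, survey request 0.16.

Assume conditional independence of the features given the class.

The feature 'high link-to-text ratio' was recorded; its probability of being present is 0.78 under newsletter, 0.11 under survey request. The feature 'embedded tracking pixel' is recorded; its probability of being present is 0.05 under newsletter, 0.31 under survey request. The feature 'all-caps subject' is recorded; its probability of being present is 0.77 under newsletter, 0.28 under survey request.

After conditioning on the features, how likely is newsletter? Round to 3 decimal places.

By Bayes' rule with conditional independence, the unnormalized weight for each hypothesis is prior × ∏ likelihoods:
  newsletter: 0.84 × 0.78 × 0.05 × 0.77 = 0.025225
  survey request: 0.16 × 0.11 × 0.31 × 0.28 = 0.0015277
Normalizing constant Z = 0.025225 + 0.0015277 = 0.026753.
P(newsletter | evidence) = 0.025225 / 0.026753 ≈ 0.943.

0.943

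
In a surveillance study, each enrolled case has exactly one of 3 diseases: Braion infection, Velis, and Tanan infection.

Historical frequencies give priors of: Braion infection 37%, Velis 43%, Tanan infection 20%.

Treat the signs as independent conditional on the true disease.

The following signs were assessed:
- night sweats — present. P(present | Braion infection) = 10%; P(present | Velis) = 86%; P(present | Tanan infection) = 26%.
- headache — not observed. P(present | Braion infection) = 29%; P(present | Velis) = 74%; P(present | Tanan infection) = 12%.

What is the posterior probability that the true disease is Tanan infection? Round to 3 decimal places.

Multiply each prior by the joint likelihood of the sign pattern (using 1 − P(present | H) for each absent sign):
  Braion infection: 0.37 × 0.10 × (1 − 0.29) = 0.02627
  Velis: 0.43 × 0.86 × (1 − 0.74) = 0.096148
  Tanan infection: 0.20 × 0.26 × (1 − 0.12) = 0.04576
Normalizing constant Z = 0.02627 + 0.096148 + 0.04576 = 0.16818.
P(Tanan infection | evidence) = 0.04576 / 0.16818 ≈ 0.272.

0.272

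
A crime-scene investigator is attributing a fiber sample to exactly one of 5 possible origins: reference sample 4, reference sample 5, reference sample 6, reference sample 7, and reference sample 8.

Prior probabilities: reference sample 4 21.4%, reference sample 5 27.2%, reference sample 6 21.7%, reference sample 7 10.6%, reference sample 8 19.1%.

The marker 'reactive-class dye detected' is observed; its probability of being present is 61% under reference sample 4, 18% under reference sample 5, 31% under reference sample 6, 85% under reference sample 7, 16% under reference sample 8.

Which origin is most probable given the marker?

By Bayes' rule, the unnormalized weight for each hypothesis is prior × likelihood:
  reference sample 4: 0.214 × 0.61 = 0.13054
  reference sample 5: 0.272 × 0.18 = 0.04896
  reference sample 6: 0.217 × 0.31 = 0.06727
  reference sample 7: 0.106 × 0.85 = 0.0901
  reference sample 8: 0.191 × 0.16 = 0.03056
Normalizing constant Z = 0.13054 + 0.04896 + 0.06727 + 0.0901 + 0.03056 = 0.36743.
P(reference sample 4 | evidence) ≈ 0.13054 / 0.36743 ≈ 0.355
P(reference sample 5 | evidence) ≈ 0.04896 / 0.36743 ≈ 0.133
P(reference sample 6 | evidence) ≈ 0.06727 / 0.36743 ≈ 0.183
P(reference sample 7 | evidence) ≈ 0.0901 / 0.36743 ≈ 0.245
P(reference sample 8 | evidence) ≈ 0.03056 / 0.36743 ≈ 0.083
The largest is 0.355, so reference sample 4 is most probable.

reference sample 4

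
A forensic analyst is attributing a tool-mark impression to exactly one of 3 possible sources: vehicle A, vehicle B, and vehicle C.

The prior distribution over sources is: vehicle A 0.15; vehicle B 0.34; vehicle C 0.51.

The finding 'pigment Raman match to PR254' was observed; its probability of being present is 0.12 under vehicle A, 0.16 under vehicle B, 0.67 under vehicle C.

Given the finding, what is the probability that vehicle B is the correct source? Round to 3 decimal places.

0.131

For each hypothesis, the unnormalized posterior weight is prior × likelihood:
  vehicle A: 0.15 × 0.12 = 0.018
  vehicle B: 0.34 × 0.16 = 0.0544
  vehicle C: 0.51 × 0.67 = 0.3417
The unnormalized weights sum to 0.4141.
P(vehicle B | evidence) = 0.0544 / 0.4141 ≈ 0.131.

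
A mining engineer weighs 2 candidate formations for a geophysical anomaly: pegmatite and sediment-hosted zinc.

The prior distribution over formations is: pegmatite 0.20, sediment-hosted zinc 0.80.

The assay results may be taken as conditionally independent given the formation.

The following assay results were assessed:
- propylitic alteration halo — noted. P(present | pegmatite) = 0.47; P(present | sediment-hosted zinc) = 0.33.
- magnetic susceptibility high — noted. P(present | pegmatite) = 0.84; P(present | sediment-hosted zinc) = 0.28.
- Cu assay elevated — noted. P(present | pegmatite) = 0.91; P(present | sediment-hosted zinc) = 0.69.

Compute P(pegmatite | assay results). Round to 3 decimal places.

0.585

Multiply each prior by the joint likelihood of the assay result pattern:
  pegmatite: 0.20 × 0.47 × 0.84 × 0.91 = 0.071854
  sediment-hosted zinc: 0.80 × 0.33 × 0.28 × 0.69 = 0.051005
The unnormalized weights sum to 0.12286.
P(pegmatite | evidence) = 0.071854 / 0.12286 ≈ 0.585.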